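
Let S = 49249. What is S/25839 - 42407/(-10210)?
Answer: 1598586763/263816190 ≈ 6.0595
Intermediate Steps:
S/25839 - 42407/(-10210) = 49249/25839 - 42407/(-10210) = 49249*(1/25839) - 42407*(-1/10210) = 49249/25839 + 42407/10210 = 1598586763/263816190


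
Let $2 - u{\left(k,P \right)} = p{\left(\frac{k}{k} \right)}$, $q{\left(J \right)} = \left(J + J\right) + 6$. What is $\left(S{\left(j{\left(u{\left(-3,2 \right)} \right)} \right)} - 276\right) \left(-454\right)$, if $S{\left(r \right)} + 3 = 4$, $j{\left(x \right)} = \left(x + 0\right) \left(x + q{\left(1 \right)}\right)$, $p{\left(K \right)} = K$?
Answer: $124850$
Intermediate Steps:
$q{\left(J \right)} = 6 + 2 J$ ($q{\left(J \right)} = 2 J + 6 = 6 + 2 J$)
$u{\left(k,P \right)} = 1$ ($u{\left(k,P \right)} = 2 - \frac{k}{k} = 2 - 1 = 1$)
$j{\left(x \right)} = x \left(8 + x\right)$ ($j{\left(x \right)} = \left(x + 0\right) \left(x + \left(6 + 2 \cdot 1\right)\right) = x \left(x + \left(6 + 2\right)\right) = x \left(x + 8\right) = x \left(8 + x\right)$)
$S{\left(r \right)} = 1$ ($S{\left(r \right)} = -3 + 4 = 1$)
$\left(S{\left(j{\left(u{\left(-3,2 \right)} \right)} \right)} - 276\right) \left(-454\right) = \left(1 - 276\right) \left(-454\right) = \left(-275\right) \left(-454\right) = 124850$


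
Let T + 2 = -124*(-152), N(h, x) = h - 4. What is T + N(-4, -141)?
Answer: 18838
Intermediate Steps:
N(h, x) = -4 + h
T = 18846 (T = -2 - 124*(-152) = -2 + 18848 = 18846)
T + N(-4, -141) = 18846 + (-4 - 4) = 18846 - 8 = 18838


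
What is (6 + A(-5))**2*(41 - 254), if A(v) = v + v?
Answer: -3408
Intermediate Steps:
A(v) = 2*v
(6 + A(-5))**2*(41 - 254) = (6 + 2*(-5))**2*(41 - 254) = (6 - 10)**2*(-213) = (-4)**2*(-213) = 16*(-213) = -3408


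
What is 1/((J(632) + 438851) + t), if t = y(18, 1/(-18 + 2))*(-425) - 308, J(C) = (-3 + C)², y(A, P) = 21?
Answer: 1/825259 ≈ 1.2117e-6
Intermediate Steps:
t = -9233 (t = 21*(-425) - 308 = -8925 - 308 = -9233)
1/((J(632) + 438851) + t) = 1/(((-3 + 632)² + 438851) - 9233) = 1/((629² + 438851) - 9233) = 1/((395641 + 438851) - 9233) = 1/(834492 - 9233) = 1/825259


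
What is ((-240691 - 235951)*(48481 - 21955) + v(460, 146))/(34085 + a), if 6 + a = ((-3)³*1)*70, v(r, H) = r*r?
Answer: -12643194092/32189 ≈ -3.9278e+5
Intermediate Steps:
v(r, H) = r²
a = -1896 (a = -6 + ((-3)³*1)*70 = -6 - 27*1*70 = -6 - 27*70 = -6 - 1890 = -1896)
((-240691 - 235951)*(48481 - 21955) + v(460, 146))/(34085 + a) = ((-240691 - 235951)*(48481 - 21955) + 460²)/(34085 - 1896) = (-476642*26526 + 211600)/32189 = (-12643405692 + 211600)*(1/32189) = -12643194092*1/32189 = -12643194092/32189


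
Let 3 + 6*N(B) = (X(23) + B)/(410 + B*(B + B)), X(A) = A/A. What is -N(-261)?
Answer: 51277/102489 ≈ 0.50032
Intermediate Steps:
X(A) = 1
N(B) = -½ + (1 + B)/(6*(410 + 2*B²)) (N(B) = -½ + ((1 + B)/(410 + B*(B + B)))/6 = -½ + ((1 + B)/(410 + B*(2*B)))/6 = -½ + ((1 + B)/(410 + 2*B²))/6 = -½ + (1 + B)/(6*(410 + 2*B²)))
-N(-261) = -(-1229 - 261 - 6*(-261)²)/(12*(205 + (-261)²)) = -(-1229 - 261 - 6*68121)/(12*(205 + 68121)) = -(-1229 - 261 - 408726)/(12*68326) = -(-410216)/(12*68326) = -1*(-51277/102489) = 51277/102489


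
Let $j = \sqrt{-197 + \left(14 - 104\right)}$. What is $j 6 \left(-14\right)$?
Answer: $- 84 i \sqrt{287} \approx - 1423.1 i$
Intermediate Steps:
$j = i \sqrt{287}$ ($j = \sqrt{-197 - 90} = \sqrt{-287} = i \sqrt{287} \approx 16.941 i$)
$j 6 \left(-14\right) = i \sqrt{287} \cdot 6 \left(-14\right) = i \sqrt{287} \left(-84\right) = - 84 i \sqrt{287}$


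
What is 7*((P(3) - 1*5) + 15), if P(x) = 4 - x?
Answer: 77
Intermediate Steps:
7*((P(3) - 1*5) + 15) = 7*(((4 - 1*3) - 1*5) + 15) = 7*(((4 - 3) - 5) + 15) = 7*((1 - 5) + 15) = 7*(-4 + 15) = 7*11 = 77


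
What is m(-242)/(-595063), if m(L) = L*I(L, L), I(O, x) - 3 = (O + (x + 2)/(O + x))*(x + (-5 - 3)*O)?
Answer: -99003410/595063 ≈ -166.37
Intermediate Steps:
I(O, x) = 3 + (O + (2 + x)/(O + x))*(x - 8*O) (I(O, x) = 3 + (O + (x + 2)/(O + x))*(x + (-5 - 3)*O) = 3 + (O + (2 + x)/(O + x))*(x - 8*O))
m(L) = -7*L³ - 4*L - 7*L²/2 (m(L) = L*((L² - 13*L - 8*L³ + 5*L + L*L² - 8*L*L - 7*L*L²)/(L + L)) = L*((L² - 13*L - 8*L³ + 5*L + L³ - 8*L² - 7*L³)/((2*L))) = L*((1/(2*L))*(-14*L³ - 8*L - 7*L²)) = L*((-14*L³ - 8*L - 7*L²)/(2*L)) = -7*L³ - 4*L - 7*L²/2)
m(-242)/(-595063) = ((½)*(-242)*(-8 - 14*(-242)² - 7*(-242)))/(-595063) = ((½)*(-242)*(-8 - 14*58564 + 1694))*(-1/595063) = ((½)*(-242)*(-8 - 819896 + 1694))*(-1/595063) = ((½)*(-242)*(-818210))*(-1/595063) = 99003410*(-1/595063) = -99003410/595063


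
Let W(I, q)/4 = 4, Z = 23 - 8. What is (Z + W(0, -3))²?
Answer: 961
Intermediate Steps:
Z = 15
W(I, q) = 16 (W(I, q) = 4*4 = 16)
(Z + W(0, -3))² = (15 + 16)² = 31² = 961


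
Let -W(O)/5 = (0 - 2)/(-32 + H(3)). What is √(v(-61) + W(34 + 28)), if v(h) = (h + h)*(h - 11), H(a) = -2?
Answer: √2538491/17 ≈ 93.721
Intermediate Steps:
W(O) = -5/17 (W(O) = -5*(0 - 2)/(-32 - 2) = -(-10)/(-34) = -(-10)*(-1)/34 = -5*1/17 = -5/17)
v(h) = 2*h*(-11 + h) (v(h) = (2*h)*(-11 + h) = 2*h*(-11 + h))
√(v(-61) + W(34 + 28)) = √(2*(-61)*(-11 - 61) - 5/17) = √(2*(-61)*(-72) - 5/17) = √(8784 - 5/17) = √(149323/17) = √2538491/17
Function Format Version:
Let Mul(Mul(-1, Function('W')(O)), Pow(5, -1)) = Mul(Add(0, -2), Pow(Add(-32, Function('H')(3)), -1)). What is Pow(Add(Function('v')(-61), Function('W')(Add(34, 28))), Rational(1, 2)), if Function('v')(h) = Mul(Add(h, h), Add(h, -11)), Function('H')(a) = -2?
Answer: Mul(Rational(1, 17), Pow(2538491, Rational(1, 2))) ≈ 93.721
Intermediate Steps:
Function('W')(O) = Rational(-5, 17) (Function('W')(O) = Mul(-5, Mul(Add(0, -2), Pow(Add(-32, -2), -1))) = Mul(-5, Mul(-2, Pow(-34, -1))) = Mul(-5, Mul(-2, Rational(-1, 34))) = Mul(-5, Rational(1, 17)) = Rational(-5, 17))
Function('v')(h) = Mul(2, h, Add(-11, h)) (Function('v')(h) = Mul(Mul(2, h), Add(-11, h)) = Mul(2, h, Add(-11, h)))
Pow(Add(Function('v')(-61), Function('W')(Add(34, 28))), Rational(1, 2)) = Pow(Add(Mul(2, -61, Add(-11, -61)), Rational(-5, 17)), Rational(1, 2)) = Pow(Add(Mul(2, -61, -72), Rational(-5, 17)), Rational(1, 2)) = Pow(Add(8784, Rational(-5, 17)), Rational(1, 2)) = Pow(Rational(149323, 17), Rational(1, 2)) = Mul(Rational(1, 17), Pow(2538491, Rational(1, 2)))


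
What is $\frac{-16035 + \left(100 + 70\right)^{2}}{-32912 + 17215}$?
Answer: $- \frac{12865}{15697} \approx -0.81958$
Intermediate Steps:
$\frac{-16035 + \left(100 + 70\right)^{2}}{-32912 + 17215} = \frac{-16035 + 170^{2}}{-15697} = \left(-16035 + 28900\right) \left(- \frac{1}{15697}\right) = 12865 \left(- \frac{1}{15697}\right) = - \frac{12865}{15697}$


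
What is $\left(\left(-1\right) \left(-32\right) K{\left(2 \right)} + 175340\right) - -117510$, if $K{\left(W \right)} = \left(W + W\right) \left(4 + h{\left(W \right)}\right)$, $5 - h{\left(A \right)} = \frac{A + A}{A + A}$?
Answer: $293874$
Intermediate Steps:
$h{\left(A \right)} = 4$ ($h{\left(A \right)} = 5 - \frac{A + A}{A + A} = 5 - \frac{2 A}{2 A} = 5 - 2 A \frac{1}{2 A} = 5 - 1 = 4$)
$K{\left(W \right)} = 16 W$ ($K{\left(W \right)} = \left(W + W\right) \left(4 + 4\right) = 2 W 8 = 16 W$)
$\left(\left(-1\right) \left(-32\right) K{\left(2 \right)} + 175340\right) - -117510 = \left(\left(-1\right) \left(-32\right) 16 \cdot 2 + 175340\right) - -117510 = \left(32 \cdot 32 + 175340\right) + 117510 = \left(1024 + 175340\right) + 117510 = 176364 + 117510 = 293874$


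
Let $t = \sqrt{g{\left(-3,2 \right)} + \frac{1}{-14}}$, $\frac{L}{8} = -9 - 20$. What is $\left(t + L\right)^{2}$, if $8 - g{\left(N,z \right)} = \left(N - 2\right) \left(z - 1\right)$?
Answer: $\frac{\left(3248 - \sqrt{2534}\right)^{2}}{196} \approx 52169.0$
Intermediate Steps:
$L = -232$ ($L = 8 \left(-9 - 20\right) = 8 \left(-29\right) = -232$)
$g{\left(N,z \right)} = 8 - \left(-1 + z\right) \left(-2 + N\right)$ ($g{\left(N,z \right)} = 8 - \left(N - 2\right) \left(z - 1\right) = 8 - \left(-2 + N\right) \left(-1 + z\right) = 8 - \left(-1 + z\right) \left(-2 + N\right)$)
$t = \frac{\sqrt{2534}}{14}$ ($t = \sqrt{\left(6 - 3 + 2 \cdot 2 - \left(-3\right) 2\right) + \frac{1}{-14}} = \sqrt{\left(6 - 3 + 4 + 6\right) - \frac{1}{14}} = \sqrt{13 - \frac{1}{14}} = \sqrt{\frac{181}{14}} = \frac{\sqrt{2534}}{14} \approx 3.5956$)
$\left(t + L\right)^{2} = \left(\frac{\sqrt{2534}}{14} - 232\right)^{2} = \left(-232 + \frac{\sqrt{2534}}{14}\right)^{2}$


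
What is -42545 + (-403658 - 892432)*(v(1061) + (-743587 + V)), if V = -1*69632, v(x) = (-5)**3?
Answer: 1054166982415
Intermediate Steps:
v(x) = -125
V = -69632
-42545 + (-403658 - 892432)*(v(1061) + (-743587 + V)) = -42545 + (-403658 - 892432)*(-125 + (-743587 - 69632)) = -42545 - 1296090*(-125 - 813219) = -42545 - 1296090*(-813344) = -42545 + 1054167024960 = 1054166982415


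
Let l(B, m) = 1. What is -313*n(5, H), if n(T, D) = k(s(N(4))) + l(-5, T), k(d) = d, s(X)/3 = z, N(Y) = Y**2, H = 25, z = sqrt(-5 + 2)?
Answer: -313 - 939*I*sqrt(3) ≈ -313.0 - 1626.4*I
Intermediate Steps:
z = I*sqrt(3) (z = sqrt(-3) = I*sqrt(3) ≈ 1.732*I)
s(X) = 3*I*sqrt(3) (s(X) = 3*(I*sqrt(3)) = 3*I*sqrt(3))
n(T, D) = 1 + 3*I*sqrt(3) (n(T, D) = 3*I*sqrt(3) + 1 = 1 + 3*I*sqrt(3))
-313*n(5, H) = -313*(1 + 3*I*sqrt(3)) = -313 - 939*I*sqrt(3)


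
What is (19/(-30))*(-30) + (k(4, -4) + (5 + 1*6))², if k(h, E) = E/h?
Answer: 119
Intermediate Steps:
(19/(-30))*(-30) + (k(4, -4) + (5 + 1*6))² = (19/(-30))*(-30) + (-4/4 + (5 + 1*6))² = (19*(-1/30))*(-30) + (-4*¼ + (5 + 6))² = -19/30*(-30) + (-1 + 11)² = 19 + 10² = 19 + 100 = 119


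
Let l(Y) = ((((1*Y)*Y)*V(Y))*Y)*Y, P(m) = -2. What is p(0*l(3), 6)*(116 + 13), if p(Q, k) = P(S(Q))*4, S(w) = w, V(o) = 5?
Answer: -1032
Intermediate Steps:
l(Y) = 5*Y⁴ (l(Y) = ((((1*Y)*Y)*5)*Y)*Y = (((Y*Y)*5)*Y)*Y = ((Y²*5)*Y)*Y = ((5*Y²)*Y)*Y = (5*Y³)*Y = 5*Y⁴)
p(Q, k) = -8 (p(Q, k) = -2*4 = -8)
p(0*l(3), 6)*(116 + 13) = -8*(116 + 13) = -8*129 = -1032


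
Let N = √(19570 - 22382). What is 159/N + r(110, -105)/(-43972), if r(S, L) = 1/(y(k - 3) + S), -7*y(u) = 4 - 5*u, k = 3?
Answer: -7/33682552 - 159*I*√703/1406 ≈ -2.0782e-7 - 2.9984*I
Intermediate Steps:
N = 2*I*√703 (N = √(-2812) = 2*I*√703 ≈ 53.028*I)
y(u) = -4/7 + 5*u/7 (y(u) = -(4 - 5*u)/7 = -4/7 + 5*u/7)
r(S, L) = 1/(-4/7 + S) (r(S, L) = 1/((-4/7 + 5*(3 - 3)/7) + S) = 1/((-4/7 + (5/7)*0) + S) = 1/((-4/7 + 0) + S) = 1/(-4/7 + S))
159/N + r(110, -105)/(-43972) = 159/((2*I*√703)) + (7/(-4 + 7*110))/(-43972) = 159*(-I*√703/1406) + (7/(-4 + 770))*(-1/43972) = -159*I*√703/1406 + (7/766)*(-1/43972) = -159*I*√703/1406 - 7/33682552 = -7/33682552 - 159*I*√703/1406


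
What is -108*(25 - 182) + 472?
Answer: 17428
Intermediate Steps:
-108*(25 - 182) + 472 = -108*(-157) + 472 = 16956 + 472 = 17428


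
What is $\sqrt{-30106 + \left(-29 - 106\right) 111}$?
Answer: $i \sqrt{45091} \approx 212.35 i$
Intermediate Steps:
$\sqrt{-30106 + \left(-29 - 106\right) 111} = \sqrt{-30106 - 14985} = \sqrt{-45091} = i \sqrt{45091}$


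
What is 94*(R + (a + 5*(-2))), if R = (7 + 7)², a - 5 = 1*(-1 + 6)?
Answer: 18424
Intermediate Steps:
a = 10 (a = 5 + 1*(-1 + 6) = 5 + 1*5 = 5 + 5 = 10)
R = 196 (R = 14² = 196)
94*(R + (a + 5*(-2))) = 94*(196 + (10 + 5*(-2))) = 94*(196 + (10 - 10)) = 94*(196 + 0) = 94*196 = 18424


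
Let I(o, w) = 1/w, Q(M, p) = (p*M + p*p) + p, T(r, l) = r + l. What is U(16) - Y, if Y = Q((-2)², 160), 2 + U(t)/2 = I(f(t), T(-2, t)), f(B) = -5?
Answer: -184827/7 ≈ -26404.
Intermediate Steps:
T(r, l) = l + r
Q(M, p) = p + p² + M*p (Q(M, p) = (M*p + p²) + p = (p² + M*p) + p = p + p² + M*p)
U(t) = -4 + 2/(-2 + t) (U(t) = -4 + 2/(t - 2) = -4 + 2/(-2 + t))
Y = 26400 (Y = 160*(1 + (-2)² + 160) = 160*(1 + 4 + 160) = 160*165 = 26400)
U(16) - Y = 2*(5 - 2*16)/(-2 + 16) - 1*26400 = 2*(5 - 32)/14 - 26400 = 2*(1/14)*(-27) - 26400 = -27/7 - 26400 = -184827/7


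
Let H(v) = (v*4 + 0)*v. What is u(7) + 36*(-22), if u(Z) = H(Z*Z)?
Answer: 8812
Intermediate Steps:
H(v) = 4*v**2 (H(v) = (4*v + 0)*v = (4*v)*v = 4*v**2)
u(Z) = 4*Z**4 (u(Z) = 4*(Z*Z)**2 = 4*(Z**2)**2 = 4*Z**4)
u(7) + 36*(-22) = 4*7**4 + 36*(-22) = 4*2401 - 792 = 9604 - 792 = 8812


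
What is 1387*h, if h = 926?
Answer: 1284362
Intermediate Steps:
1387*h = 1387*926 = 1284362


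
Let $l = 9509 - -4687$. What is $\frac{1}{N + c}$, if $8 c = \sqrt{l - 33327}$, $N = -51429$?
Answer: $- \frac{156736}{8060776655} - \frac{8 i \sqrt{19131}}{169276309755} \approx -1.9444 \cdot 10^{-5} - 6.5368 \cdot 10^{-9} i$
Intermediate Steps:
$l = 14196$ ($l = 9509 + 4687 = 14196$)
$c = \frac{i \sqrt{19131}}{8}$ ($c = \frac{\sqrt{14196 - 33327}}{8} = \frac{\sqrt{-19131}}{8} = \frac{i \sqrt{19131}}{8} \approx 17.289 i$)
$\frac{1}{N + c} = \frac{1}{-51429 + \frac{i \sqrt{19131}}{8}}$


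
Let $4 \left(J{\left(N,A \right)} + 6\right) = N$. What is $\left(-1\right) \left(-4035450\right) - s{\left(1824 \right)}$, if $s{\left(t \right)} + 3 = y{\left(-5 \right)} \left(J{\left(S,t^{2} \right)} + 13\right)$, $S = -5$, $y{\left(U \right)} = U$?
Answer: $\frac{16141927}{4} \approx 4.0355 \cdot 10^{6}$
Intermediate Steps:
$J{\left(N,A \right)} = -6 + \frac{N}{4}$
$s{\left(t \right)} = - \frac{127}{4}$ ($s{\left(t \right)} = -3 - 5 \left(\left(-6 + \frac{1}{4} \left(-5\right)\right) + 13\right) = -3 - 5 \left(\left(-6 - \frac{5}{4}\right) + 13\right) = -3 - 5 \left(- \frac{29}{4} + 13\right) = -3 - \frac{115}{4} = - \frac{127}{4}$)
$\left(-1\right) \left(-4035450\right) - s{\left(1824 \right)} = \left(-1\right) \left(-4035450\right) - - \frac{127}{4} = 4035450 + \frac{127}{4} = \frac{16141927}{4}$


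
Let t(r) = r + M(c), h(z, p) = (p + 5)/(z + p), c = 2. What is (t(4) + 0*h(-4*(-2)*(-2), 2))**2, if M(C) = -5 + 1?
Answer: 0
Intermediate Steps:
M(C) = -4
h(z, p) = (5 + p)/(p + z)
t(r) = -4 + r (t(r) = r - 4 = -4 + r)
(t(4) + 0*h(-4*(-2)*(-2), 2))**2 = ((-4 + 4) + 0*((5 + 2)/(2 - 4*(-2)*(-2))))**2 = (0 + 0*(7/(2 + 8*(-2))))**2 = (0 + 0*(7/(2 - 16)))**2 = (0 + 0*(7/(-14)))**2 = (0 + 0*(-1/14*7))**2 = (0 + 0*(-1/2))**2 = (0 + 0)**2 = 0**2 = 0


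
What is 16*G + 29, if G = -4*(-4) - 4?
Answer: 221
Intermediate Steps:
G = 12 (G = 16 - 4 = 12)
16*G + 29 = 16*12 + 29 = 192 + 29 = 221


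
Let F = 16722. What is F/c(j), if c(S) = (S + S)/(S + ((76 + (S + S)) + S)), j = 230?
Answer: 4163778/115 ≈ 36207.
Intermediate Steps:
c(S) = 2*S/(76 + 4*S) (c(S) = (2*S)/(S + ((76 + 2*S) + S)) = (2*S)/(S + (76 + 3*S)) = (2*S)/(76 + 4*S) = 2*S/(76 + 4*S))
F/c(j) = 16722/(((½)*230/(19 + 230))) = 16722/(((½)*230/249)) = 16722/(((½)*230*(1/249))) = 16722/(115/249) = 16722*(249/115) = 4163778/115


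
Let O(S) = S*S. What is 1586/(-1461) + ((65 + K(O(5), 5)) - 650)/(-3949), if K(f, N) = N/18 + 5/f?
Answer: -162273811/173084670 ≈ -0.93754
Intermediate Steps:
O(S) = S²
K(f, N) = 5/f + N/18 (K(f, N) = N*(1/18) + 5/f = N/18 + 5/f = 5/f + N/18)
1586/(-1461) + ((65 + K(O(5), 5)) - 650)/(-3949) = 1586/(-1461) + ((65 + (5/(5²) + (1/18)*5)) - 650)/(-3949) = 1586*(-1/1461) + ((65 + (5/25 + 5/18)) - 650)*(-1/3949) = -1586/1461 + ((65 + (5*(1/25) + 5/18)) - 650)*(-1/3949) = -1586/1461 + ((65 + (⅕ + 5/18)) - 650)*(-1/3949) = -1586/1461 + ((65 + 43/90) - 650)*(-1/3949) = -1586/1461 + (5893/90 - 650)*(-1/3949) = -1586/1461 - 52607/90*(-1/3949) = -1586/1461 + 52607/355410 = -162273811/173084670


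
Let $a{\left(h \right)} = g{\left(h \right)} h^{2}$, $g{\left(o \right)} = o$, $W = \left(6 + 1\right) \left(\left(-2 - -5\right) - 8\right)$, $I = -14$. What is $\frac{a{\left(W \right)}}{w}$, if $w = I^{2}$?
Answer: $- \frac{875}{4} \approx -218.75$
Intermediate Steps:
$w = 196$ ($w = \left(-14\right)^{2} = 196$)
$W = -35$ ($W = 7 \left(\left(-2 + 5\right) - 8\right) = 7 \left(3 - 8\right) = 7 \left(-5\right) = -35$)
$a{\left(h \right)} = h^{3}$ ($a{\left(h \right)} = h h^{2} = h^{3}$)
$\frac{a{\left(W \right)}}{w} = \frac{\left(-35\right)^{3}}{196} = \left(-42875\right) \frac{1}{196} = - \frac{875}{4}$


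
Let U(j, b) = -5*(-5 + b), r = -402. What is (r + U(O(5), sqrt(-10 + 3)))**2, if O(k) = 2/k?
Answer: 141954 + 3770*I*sqrt(7) ≈ 1.4195e+5 + 9974.5*I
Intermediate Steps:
U(j, b) = 25 - 5*b
(r + U(O(5), sqrt(-10 + 3)))**2 = (-402 + (25 - 5*sqrt(-10 + 3)))**2 = (-402 + (25 - 5*I*sqrt(7)))**2 = (-377 - 5*I*sqrt(7))**2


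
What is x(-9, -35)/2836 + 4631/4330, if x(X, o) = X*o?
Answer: 7248733/6139940 ≈ 1.1806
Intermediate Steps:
x(-9, -35)/2836 + 4631/4330 = -9*(-35)/2836 + 4631/4330 = 315*(1/2836) + 4631*(1/4330) = 315/2836 + 4631/4330 = 7248733/6139940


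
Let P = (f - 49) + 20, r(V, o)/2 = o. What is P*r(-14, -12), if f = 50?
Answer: -504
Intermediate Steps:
r(V, o) = 2*o
P = 21 (P = (50 - 49) + 20 = 1 + 20 = 21)
P*r(-14, -12) = 21*(2*(-12)) = 21*(-24) = -504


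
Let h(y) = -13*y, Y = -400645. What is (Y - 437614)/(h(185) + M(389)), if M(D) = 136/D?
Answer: 326082751/935409 ≈ 348.60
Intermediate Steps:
(Y - 437614)/(h(185) + M(389)) = (-400645 - 437614)/(-13*185 + 136/389) = -838259/(-2405 + 136*(1/389)) = -838259/(-2405 + 136/389) = -838259/(-935409/389) = -838259*(-389/935409) = 326082751/935409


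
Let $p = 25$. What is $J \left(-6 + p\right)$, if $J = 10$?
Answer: $190$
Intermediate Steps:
$J \left(-6 + p\right) = 10 \left(-6 + 25\right) = 10 \cdot 19 = 190$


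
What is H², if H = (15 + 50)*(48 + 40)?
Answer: 32718400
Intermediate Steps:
H = 5720 (H = 65*88 = 5720)
H² = 5720² = 32718400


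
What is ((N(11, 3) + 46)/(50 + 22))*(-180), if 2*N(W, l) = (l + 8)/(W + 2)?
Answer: -6035/52 ≈ -116.06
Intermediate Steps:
N(W, l) = (8 + l)/(2*(2 + W)) (N(W, l) = ((l + 8)/(W + 2))/2 = ((8 + l)/(2 + W))/2 = (8 + l)/(2*(2 + W)))
((N(11, 3) + 46)/(50 + 22))*(-180) = (((8 + 3)/(2*(2 + 11)) + 46)/(50 + 22))*(-180) = (((1/2)*11/13 + 46)/72)*(-180) = (((1/2)*(1/13)*11 + 46)*(1/72))*(-180) = ((11/26 + 46)*(1/72))*(-180) = ((1207/26)*(1/72))*(-180) = (1207/1872)*(-180) = -6035/52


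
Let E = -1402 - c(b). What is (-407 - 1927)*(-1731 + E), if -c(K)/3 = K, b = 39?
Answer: 7039344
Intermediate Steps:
c(K) = -3*K
E = -1285 (E = -1402 - (-3)*39 = -1402 - 1*(-117) = -1402 + 117 = -1285)
(-407 - 1927)*(-1731 + E) = (-407 - 1927)*(-1731 - 1285) = -2334*(-3016) = 7039344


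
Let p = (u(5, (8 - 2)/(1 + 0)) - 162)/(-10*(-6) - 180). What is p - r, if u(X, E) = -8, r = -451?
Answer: 5429/12 ≈ 452.42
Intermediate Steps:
p = 17/12 (p = (-8 - 162)/(-10*(-6) - 180) = -170/(60 - 180) = -170/(-120) = -170*(-1/120) = 17/12 ≈ 1.4167)
p - r = 17/12 - 1*(-451) = 17/12 + 451 = 5429/12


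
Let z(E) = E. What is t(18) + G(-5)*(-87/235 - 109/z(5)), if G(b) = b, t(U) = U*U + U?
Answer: 21284/47 ≈ 452.85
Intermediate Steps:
t(U) = U + U² (t(U) = U² + U = U + U²)
t(18) + G(-5)*(-87/235 - 109/z(5)) = 18*(1 + 18) - 5*(-87/235 - 109/5) = 18*19 - 5*(-87*1/235 - 109*⅕) = 342 - 5*(-87/235 - 109/5) = 342 - 5*(-1042/47) = 342 + 5210/47 = 21284/47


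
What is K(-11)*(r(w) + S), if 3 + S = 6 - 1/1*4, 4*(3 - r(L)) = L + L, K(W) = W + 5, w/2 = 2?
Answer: 0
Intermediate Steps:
w = 4 (w = 2*2 = 4)
K(W) = 5 + W
r(L) = 3 - L/2 (r(L) = 3 - (L + L)/4 = 3 - L/2)
S = -1 (S = -3 + (6 - 1/1*4) = -3 + (6 - 1*1*4) = -3 + (6 - 1*4) = -3 + (6 - 4) = -3 + 2 = -1)
K(-11)*(r(w) + S) = (5 - 11)*((3 - ½*4) - 1) = -6*((3 - 2) - 1) = -6*(1 - 1) = -6*0 = 0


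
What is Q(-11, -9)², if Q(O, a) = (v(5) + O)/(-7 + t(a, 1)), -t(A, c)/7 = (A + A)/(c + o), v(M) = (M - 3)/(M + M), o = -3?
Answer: 729/30625 ≈ 0.023804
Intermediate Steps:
v(M) = (-3 + M)/(2*M) (v(M) = (-3 + M)/((2*M)) = (-3 + M)*(1/(2*M)) = (-3 + M)/(2*M))
t(A, c) = -14*A/(-3 + c) (t(A, c) = -7*(A + A)/(c - 3) = -7*2*A/(-3 + c) = -14*A/(-3 + c))
Q(O, a) = (⅕ + O)/(-7 + 7*a) (Q(O, a) = ((½)*(-3 + 5)/5 + O)/(-7 - 14*a/(-3 + 1)) = ((½)*(⅕)*2 + O)/(-7 - 14*a/(-2)) = (⅕ + O)/(-7 - 14*a*(-½)) = (⅕ + O)/(-7 + 7*a))
Q(-11, -9)² = ((1 + 5*(-11))/(35*(-1 - 9)))² = ((1/35)*(1 - 55)/(-10))² = ((1/35)*(-⅒)*(-54))² = (27/175)² = 729/30625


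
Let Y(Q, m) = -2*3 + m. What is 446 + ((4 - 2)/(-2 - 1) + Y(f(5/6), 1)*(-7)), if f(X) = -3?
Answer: 1441/3 ≈ 480.33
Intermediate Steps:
Y(Q, m) = -6 + m
446 + ((4 - 2)/(-2 - 1) + Y(f(5/6), 1)*(-7)) = 446 + ((4 - 2)/(-2 - 1) + (-6 + 1)*(-7)) = 446 + (2/(-3) - 5*(-7)) = 446 + (2*(-⅓) + 35) = 446 + (-⅔ + 35) = 446 + 103/3 = 1441/3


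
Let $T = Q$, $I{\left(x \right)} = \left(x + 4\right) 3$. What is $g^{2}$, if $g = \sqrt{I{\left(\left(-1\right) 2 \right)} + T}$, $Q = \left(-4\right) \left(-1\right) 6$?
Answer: $30$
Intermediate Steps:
$Q = 24$ ($Q = 4 \cdot 6 = 24$)
$I{\left(x \right)} = 12 + 3 x$ ($I{\left(x \right)} = \left(4 + x\right) 3 = 12 + 3 x$)
$T = 24$
$g = \sqrt{30}$ ($g = \sqrt{\left(12 + 3 \left(\left(-1\right) 2\right)\right) + 24} = \sqrt{\left(12 + 3 \left(-2\right)\right) + 24} = \sqrt{\left(12 - 6\right) + 24} = \sqrt{6 + 24} = \sqrt{30} \approx 5.4772$)
$g^{2} = \left(\sqrt{30}\right)^{2} = 30$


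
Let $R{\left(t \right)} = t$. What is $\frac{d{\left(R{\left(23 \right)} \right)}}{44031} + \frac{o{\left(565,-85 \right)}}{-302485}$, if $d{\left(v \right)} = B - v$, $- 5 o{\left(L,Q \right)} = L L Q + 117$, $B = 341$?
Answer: $- \frac{398085518366}{22197861725} \approx -17.934$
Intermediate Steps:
$o{\left(L,Q \right)} = - \frac{117}{5} - \frac{Q L^{2}}{5}$ ($o{\left(L,Q \right)} = - \frac{L L Q + 117}{5} = - \frac{L^{2} Q + 117}{5} = - \frac{Q L^{2} + 117}{5} = - \frac{117 + Q L^{2}}{5} = - \frac{117}{5} - \frac{Q L^{2}}{5}$)
$d{\left(v \right)} = 341 - v$
$\frac{d{\left(R{\left(23 \right)} \right)}}{44031} + \frac{o{\left(565,-85 \right)}}{-302485} = \frac{341 - 23}{44031} + \frac{- \frac{117}{5} - - 17 \cdot 565^{2}}{-302485} = \left(341 - 23\right) \frac{1}{44031} + \left(- \frac{117}{5} - \left(-17\right) 319225\right) \left(- \frac{1}{302485}\right) = 318 \cdot \frac{1}{44031} + \left(- \frac{117}{5} + 5426825\right) \left(- \frac{1}{302485}\right) = \frac{106}{14677} + \frac{27134008}{5} \left(- \frac{1}{302485}\right) = \frac{106}{14677} - \frac{27134008}{1512425} = - \frac{398085518366}{22197861725}$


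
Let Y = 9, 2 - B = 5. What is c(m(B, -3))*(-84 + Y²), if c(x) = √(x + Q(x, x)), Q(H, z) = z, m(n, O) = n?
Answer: -3*I*√6 ≈ -7.3485*I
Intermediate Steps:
B = -3 (B = 2 - 1*5 = 2 - 5 = -3)
c(x) = √2*√x (c(x) = √(x + x) = √(2*x) = √2*√x)
c(m(B, -3))*(-84 + Y²) = (√2*√(-3))*(-84 + 9²) = (√2*(I*√3))*(-84 + 81) = (I*√6)*(-3) = -3*I*√6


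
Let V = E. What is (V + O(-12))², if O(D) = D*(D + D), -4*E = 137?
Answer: 1030225/16 ≈ 64389.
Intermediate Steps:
E = -137/4 (E = -¼*137 = -137/4 ≈ -34.250)
V = -137/4 ≈ -34.250
O(D) = 2*D² (O(D) = D*(2*D) = 2*D²)
(V + O(-12))² = (-137/4 + 2*(-12)²)² = (-137/4 + 2*144)² = (-137/4 + 288)² = (1015/4)² = 1030225/16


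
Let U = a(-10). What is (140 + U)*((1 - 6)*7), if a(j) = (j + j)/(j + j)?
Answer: -4935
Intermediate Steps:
a(j) = 1 (a(j) = (2*j)/((2*j)) = (2*j)*(1/(2*j)) = 1)
U = 1
(140 + U)*((1 - 6)*7) = (140 + 1)*((1 - 6)*7) = 141*(-5*7) = 141*(-35) = -4935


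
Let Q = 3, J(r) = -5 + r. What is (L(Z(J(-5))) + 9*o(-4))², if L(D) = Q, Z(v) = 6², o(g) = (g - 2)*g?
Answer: 47961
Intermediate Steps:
o(g) = g*(-2 + g) (o(g) = (-2 + g)*g = g*(-2 + g))
Z(v) = 36
L(D) = 3
(L(Z(J(-5))) + 9*o(-4))² = (3 + 9*(-4*(-2 - 4)))² = (3 + 9*(-4*(-6)))² = (3 + 9*24)² = (3 + 216)² = 219² = 47961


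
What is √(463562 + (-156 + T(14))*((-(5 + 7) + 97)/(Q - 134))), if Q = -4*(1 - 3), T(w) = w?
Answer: √204473087/21 ≈ 680.92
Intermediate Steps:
Q = 8 (Q = -4*(-2) = 8)
√(463562 + (-156 + T(14))*((-(5 + 7) + 97)/(Q - 134))) = √(463562 + (-156 + 14)*((-(5 + 7) + 97)/(8 - 134))) = √(463562 - 142*(-1*12 + 97)/(-126)) = √(463562 - 142*(-12 + 97)*(-1)/126) = √(463562 - 12070*(-1)/126) = √(463562 - 142*(-85/126)) = √(463562 + 6035/63) = √(29210441/63) = √204473087/21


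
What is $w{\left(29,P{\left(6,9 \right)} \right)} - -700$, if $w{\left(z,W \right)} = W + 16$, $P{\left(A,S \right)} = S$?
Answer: $725$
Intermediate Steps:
$w{\left(z,W \right)} = 16 + W$
$w{\left(29,P{\left(6,9 \right)} \right)} - -700 = \left(16 + 9\right) - -700 = 25 + 700 = 725$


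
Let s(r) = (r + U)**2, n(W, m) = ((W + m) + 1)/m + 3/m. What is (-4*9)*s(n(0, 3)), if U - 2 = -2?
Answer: -196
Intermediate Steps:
U = 0 (U = 2 - 2 = 0)
n(W, m) = 3/m + (1 + W + m)/m (n(W, m) = (1 + W + m)/m + 3/m = 3/m + (1 + W + m)/m)
s(r) = r**2 (s(r) = (r + 0)**2 = r**2)
(-4*9)*s(n(0, 3)) = (-4*9)*((4 + 0 + 3)/3)**2 = -36*((1/3)*7)**2 = -36*(7/3)**2 = -36*49/9 = -196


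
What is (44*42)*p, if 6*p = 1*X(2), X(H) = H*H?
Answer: 1232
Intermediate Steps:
X(H) = H²
p = ⅔ (p = (1*2²)/6 = (1*4)/6 = (⅙)*4 = ⅔ ≈ 0.66667)
(44*42)*p = (44*42)*(⅔) = 1848*(⅔) = 1232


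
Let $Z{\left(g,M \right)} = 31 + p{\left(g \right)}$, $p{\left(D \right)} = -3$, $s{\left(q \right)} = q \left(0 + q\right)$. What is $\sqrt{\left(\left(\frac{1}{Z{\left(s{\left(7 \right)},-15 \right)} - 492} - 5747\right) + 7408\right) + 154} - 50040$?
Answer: $-50040 + \frac{\sqrt{24422611}}{116} \approx -49997.0$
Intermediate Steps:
$s{\left(q \right)} = q^{2}$ ($s{\left(q \right)} = q q = q^{2}$)
$Z{\left(g,M \right)} = 28$ ($Z{\left(g,M \right)} = 31 - 3 = 28$)
$\sqrt{\left(\left(\frac{1}{Z{\left(s{\left(7 \right)},-15 \right)} - 492} - 5747\right) + 7408\right) + 154} - 50040 = \sqrt{\left(\left(\frac{1}{28 - 492} - 5747\right) + 7408\right) + 154} - 50040 = \sqrt{\left(\left(\frac{1}{-464} - 5747\right) + 7408\right) + 154} - 50040 = \sqrt{\left(\left(- \frac{1}{464} - 5747\right) + 7408\right) + 154} - 50040 = \sqrt{\left(- \frac{2666609}{464} + 7408\right) + 154} - 50040 = \sqrt{\frac{770703}{464} + 154} - 50040 = \sqrt{\frac{842159}{464}} - 50040 = \frac{\sqrt{24422611}}{116} - 50040 = -50040 + \frac{\sqrt{24422611}}{116}$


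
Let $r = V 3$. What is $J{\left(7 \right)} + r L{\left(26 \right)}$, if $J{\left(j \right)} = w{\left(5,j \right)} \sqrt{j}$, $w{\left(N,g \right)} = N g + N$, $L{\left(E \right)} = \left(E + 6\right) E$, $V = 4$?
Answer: $9984 + 40 \sqrt{7} \approx 10090.0$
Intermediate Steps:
$L{\left(E \right)} = E \left(6 + E\right)$ ($L{\left(E \right)} = \left(6 + E\right) E = E \left(6 + E\right)$)
$w{\left(N,g \right)} = N + N g$
$J{\left(j \right)} = \sqrt{j} \left(5 + 5 j\right)$ ($J{\left(j \right)} = 5 \left(1 + j\right) \sqrt{j} = \left(5 + 5 j\right) \sqrt{j} = \sqrt{j} \left(5 + 5 j\right)$)
$r = 12$ ($r = 4 \cdot 3 = 12$)
$J{\left(7 \right)} + r L{\left(26 \right)} = 5 \sqrt{7} \left(1 + 7\right) + 12 \cdot 26 \left(6 + 26\right) = 5 \sqrt{7} \cdot 8 + 12 \cdot 26 \cdot 32 = 40 \sqrt{7} + 12 \cdot 832 = 40 \sqrt{7} + 9984 = 9984 + 40 \sqrt{7}$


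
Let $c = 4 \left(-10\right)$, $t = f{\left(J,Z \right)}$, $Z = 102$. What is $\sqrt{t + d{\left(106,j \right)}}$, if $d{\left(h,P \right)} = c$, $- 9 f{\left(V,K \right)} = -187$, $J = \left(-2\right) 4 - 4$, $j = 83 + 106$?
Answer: $\frac{i \sqrt{173}}{3} \approx 4.3843 i$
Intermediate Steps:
$j = 189$
$J = -12$ ($J = -8 - 4 = -12$)
$f{\left(V,K \right)} = \frac{187}{9}$ ($f{\left(V,K \right)} = \left(- \frac{1}{9}\right) \left(-187\right) = \frac{187}{9}$)
$t = \frac{187}{9} \approx 20.778$
$c = -40$
$d{\left(h,P \right)} = -40$
$\sqrt{t + d{\left(106,j \right)}} = \sqrt{\frac{187}{9} - 40} = \sqrt{- \frac{173}{9}} = \frac{i \sqrt{173}}{3}$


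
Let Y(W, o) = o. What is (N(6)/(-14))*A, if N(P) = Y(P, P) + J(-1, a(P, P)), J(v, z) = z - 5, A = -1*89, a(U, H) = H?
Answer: 89/2 ≈ 44.500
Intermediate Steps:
A = -89
J(v, z) = -5 + z
N(P) = -5 + 2*P (N(P) = P + (-5 + P) = -5 + 2*P)
(N(6)/(-14))*A = ((-5 + 2*6)/(-14))*(-89) = -(-5 + 12)/14*(-89) = -1/14*7*(-89) = -½*(-89) = 89/2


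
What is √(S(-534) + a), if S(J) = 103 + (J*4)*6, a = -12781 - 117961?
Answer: I*√143455 ≈ 378.75*I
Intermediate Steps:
a = -130742
S(J) = 103 + 24*J (S(J) = 103 + (4*J)*6 = 103 + 24*J)
√(S(-534) + a) = √((103 + 24*(-534)) - 130742) = √((103 - 12816) - 130742) = √(-12713 - 130742) = √(-143455) = I*√143455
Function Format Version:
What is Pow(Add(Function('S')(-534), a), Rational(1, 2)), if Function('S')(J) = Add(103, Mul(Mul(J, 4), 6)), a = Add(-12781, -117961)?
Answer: Mul(I, Pow(143455, Rational(1, 2))) ≈ Mul(378.75, I)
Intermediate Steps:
a = -130742
Function('S')(J) = Add(103, Mul(24, J)) (Function('S')(J) = Add(103, Mul(Mul(4, J), 6)) = Add(103, Mul(24, J)))
Pow(Add(Function('S')(-534), a), Rational(1, 2)) = Pow(Add(Add(103, Mul(24, -534)), -130742), Rational(1, 2)) = Pow(Add(Add(103, -12816), -130742), Rational(1, 2)) = Pow(Add(-12713, -130742), Rational(1, 2)) = Pow(-143455, Rational(1, 2)) = Mul(I, Pow(143455, Rational(1, 2)))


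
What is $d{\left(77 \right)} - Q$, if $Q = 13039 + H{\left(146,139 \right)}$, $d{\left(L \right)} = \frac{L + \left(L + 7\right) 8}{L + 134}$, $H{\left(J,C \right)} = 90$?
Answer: $- \frac{2769470}{211} \approx -13125.0$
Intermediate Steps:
$d{\left(L \right)} = \frac{56 + 9 L}{134 + L}$ ($d{\left(L \right)} = \frac{L + \left(7 + L\right) 8}{134 + L} = \frac{L + \left(56 + 8 L\right)}{134 + L} = \frac{56 + 9 L}{134 + L}$)
$Q = 13129$ ($Q = 13039 + 90 = 13129$)
$d{\left(77 \right)} - Q = \frac{56 + 9 \cdot 77}{134 + 77} - 13129 = \frac{56 + 693}{211} - 13129 = \frac{1}{211} \cdot 749 - 13129 = \frac{749}{211} - 13129 = - \frac{2769470}{211}$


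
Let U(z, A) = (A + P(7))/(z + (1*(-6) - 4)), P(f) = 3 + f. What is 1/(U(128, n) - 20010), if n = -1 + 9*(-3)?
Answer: -59/1180599 ≈ -4.9975e-5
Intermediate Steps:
n = -28 (n = -1 - 27 = -28)
U(z, A) = (10 + A)/(-10 + z) (U(z, A) = (A + (3 + 7))/(z + (1*(-6) - 4)) = (A + 10)/(z + (-6 - 4)) = (10 + A)/(z - 10) = (10 + A)/(-10 + z))
1/(U(128, n) - 20010) = 1/((10 - 28)/(-10 + 128) - 20010) = 1/(-18/118 - 20010) = 1/((1/118)*(-18) - 20010) = 1/(-9/59 - 20010) = 1/(-1180599/59) = -59/1180599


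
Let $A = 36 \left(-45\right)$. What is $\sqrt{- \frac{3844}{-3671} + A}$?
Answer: $\frac{2 i \sqrt{5454349774}}{3671} \approx 40.236 i$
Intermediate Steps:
$A = -1620$
$\sqrt{- \frac{3844}{-3671} + A} = \sqrt{- \frac{3844}{-3671} - 1620} = \sqrt{\left(-3844\right) \left(- \frac{1}{3671}\right) - 1620} = \sqrt{\frac{3844}{3671} - 1620} = \sqrt{- \frac{5943176}{3671}} = \frac{2 i \sqrt{5454349774}}{3671}$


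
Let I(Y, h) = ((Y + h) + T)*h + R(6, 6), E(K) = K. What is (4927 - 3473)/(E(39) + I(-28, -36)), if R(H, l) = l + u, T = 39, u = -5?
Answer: 727/470 ≈ 1.5468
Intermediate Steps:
R(H, l) = -5 + l (R(H, l) = l - 5 = -5 + l)
I(Y, h) = 1 + h*(39 + Y + h) (I(Y, h) = ((Y + h) + 39)*h + (-5 + 6) = (39 + Y + h)*h + 1 = h*(39 + Y + h) + 1 = 1 + h*(39 + Y + h))
(4927 - 3473)/(E(39) + I(-28, -36)) = (4927 - 3473)/(39 + (1 + (-36)**2 + 39*(-36) - 28*(-36))) = 1454/(39 + (1 + 1296 - 1404 + 1008)) = 1454/(39 + 901) = 1454/940 = 1454*(1/940) = 727/470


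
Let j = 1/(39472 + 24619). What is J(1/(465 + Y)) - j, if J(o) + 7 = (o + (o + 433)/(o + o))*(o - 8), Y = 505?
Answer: -25324858268978596/15075805475 ≈ -1.6798e+6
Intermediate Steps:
j = 1/64091 ≈ 1.5603e-5
J(o) = -7 + (-8 + o)*(o + (433 + o)/(2*o)) (J(o) = -7 + (o + (o + 433)/(o + o))*(o - 8) = -7 + (o + (433 + o)/((2*o)))*(-8 + o) = -7 + (o + (433 + o)*(1/(2*o)))*(-8 + o) = -7 + (o + (433 + o)/(2*o))*(-8 + o) = -7 + (-8 + o)*(o + (433 + o)/(2*o)))
J(1/(465 + Y)) - j = (411/2 + (1/(465 + 505))**2 - 1732/(1/(465 + 505)) - 15/(2*(465 + 505))) - 1*1/64091 = (411/2 + (1/970)**2 - 1732/(1/970) - 15/2/970) - 1/64091 = (411/2 + (1/970)**2 - 1732/1/970 - 15/2*1/970) - 1/64091 = (411/2 + 1/940900 - 1732*970 - 3/388) - 1/64091 = (411/2 + 1/940900 - 1680040 - 3/388) - 1/64091 = -395139072081/235225 - 1/64091 = -25324858268978596/15075805475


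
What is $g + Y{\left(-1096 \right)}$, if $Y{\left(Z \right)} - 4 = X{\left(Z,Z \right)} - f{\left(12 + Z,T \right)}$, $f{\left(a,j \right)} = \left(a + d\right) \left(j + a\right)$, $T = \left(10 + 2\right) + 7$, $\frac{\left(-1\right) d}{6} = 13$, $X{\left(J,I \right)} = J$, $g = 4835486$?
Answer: $3596864$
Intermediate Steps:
$d = -78$ ($d = \left(-6\right) 13 = -78$)
$T = 19$ ($T = 12 + 7 = 19$)
$f{\left(a,j \right)} = \left(-78 + a\right) \left(a + j\right)$ ($f{\left(a,j \right)} = \left(a - 78\right) \left(j + a\right) = \left(-78 + a\right) \left(a + j\right)$)
$Y{\left(Z \right)} = 2194 - \left(12 + Z\right)^{2} + 60 Z$ ($Y{\left(Z \right)} = 4 - \left(-1482 + \left(12 + Z\right)^{2} - Z - 78 \left(12 + Z\right) + \left(12 + Z\right) 19\right) = 4 - \left(-2190 + \left(12 + Z\right)^{2} - 60 Z\right) = 4 + \left(Z + \left(2190 - \left(12 + Z\right)^{2} + 59 Z\right)\right) = 4 + \left(2190 - \left(12 + Z\right)^{2} + 60 Z\right) = 2194 - \left(12 + Z\right)^{2} + 60 Z$)
$g + Y{\left(-1096 \right)} = 4835486 + \left(2050 - \left(-1096\right)^{2} + 36 \left(-1096\right)\right) = 4835486 - 1238622 = 3596864$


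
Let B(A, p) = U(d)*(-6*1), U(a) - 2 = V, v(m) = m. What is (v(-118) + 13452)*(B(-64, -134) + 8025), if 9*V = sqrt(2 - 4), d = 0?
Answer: 106845342 - 26668*I*sqrt(2)/3 ≈ 1.0685e+8 - 12571.0*I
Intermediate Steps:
V = I*sqrt(2)/9 (V = sqrt(2 - 4)/9 = sqrt(-2)/9 = (I*sqrt(2))/9 = I*sqrt(2)/9 ≈ 0.15713*I)
U(a) = 2 + I*sqrt(2)/9
B(A, p) = -12 - 2*I*sqrt(2)/3 (B(A, p) = (2 + I*sqrt(2)/9)*(-6*1) = (2 + I*sqrt(2)/9)*(-6) = -12 - 2*I*sqrt(2)/3)
(v(-118) + 13452)*(B(-64, -134) + 8025) = (-118 + 13452)*((-12 - 2*I*sqrt(2)/3) + 8025) = 13334*(8013 - 2*I*sqrt(2)/3) = 106845342 - 26668*I*sqrt(2)/3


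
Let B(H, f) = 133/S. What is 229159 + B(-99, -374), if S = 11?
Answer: 2520882/11 ≈ 2.2917e+5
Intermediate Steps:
B(H, f) = 133/11
229159 + B(-99, -374) = 229159 + 133/11 = 2520882/11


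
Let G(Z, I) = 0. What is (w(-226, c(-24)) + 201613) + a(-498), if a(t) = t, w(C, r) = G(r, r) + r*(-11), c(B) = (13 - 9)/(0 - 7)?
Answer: 1407849/7 ≈ 2.0112e+5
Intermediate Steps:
c(B) = -4/7 (c(B) = 4/(-7) = 4*(-1/7) = -4/7)
w(C, r) = -11*r (w(C, r) = 0 + r*(-11) = 0 - 11*r = -11*r)
(w(-226, c(-24)) + 201613) + a(-498) = (-11*(-4/7) + 201613) - 498 = (44/7 + 201613) - 498 = 1411335/7 - 498 = 1407849/7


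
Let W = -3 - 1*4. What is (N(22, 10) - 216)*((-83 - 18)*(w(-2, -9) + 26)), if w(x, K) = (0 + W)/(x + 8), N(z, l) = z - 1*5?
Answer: 2994751/6 ≈ 4.9913e+5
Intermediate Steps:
W = -7 (W = -3 - 4 = -7)
N(z, l) = -5 + z (N(z, l) = z - 5 = -5 + z)
w(x, K) = -7/(8 + x) (w(x, K) = (0 - 7)/(x + 8) = -7/(8 + x))
(N(22, 10) - 216)*((-83 - 18)*(w(-2, -9) + 26)) = ((-5 + 22) - 216)*((-83 - 18)*(-7/(8 - 2) + 26)) = (17 - 216)*(-101*(-7/6 + 26)) = -(-20099)*(-7*⅙ + 26) = -(-20099)*(-7/6 + 26) = -(-20099)*149/6 = -199*(-15049/6) = 2994751/6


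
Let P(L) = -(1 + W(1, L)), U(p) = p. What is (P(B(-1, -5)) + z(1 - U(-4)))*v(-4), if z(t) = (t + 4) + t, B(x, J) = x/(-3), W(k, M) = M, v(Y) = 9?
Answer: 114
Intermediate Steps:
B(x, J) = -x/3 (B(x, J) = x*(-⅓) = -x/3)
z(t) = 4 + 2*t (z(t) = (4 + t) + t = 4 + 2*t)
P(L) = -1 - L (P(L) = -(1 + L) = -1 - L)
(P(B(-1, -5)) + z(1 - U(-4)))*v(-4) = ((-1 - (-1)*(-1)/3) + (4 + 2*(1 - 1*(-4))))*9 = ((-1 - 1*⅓) + (4 + 2*(1 + 4)))*9 = ((-1 - ⅓) + (4 + 2*5))*9 = (-4/3 + (4 + 10))*9 = (-4/3 + 14)*9 = (38/3)*9 = 114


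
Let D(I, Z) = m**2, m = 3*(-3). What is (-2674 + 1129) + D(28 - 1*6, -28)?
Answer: -1464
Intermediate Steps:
m = -9
D(I, Z) = 81 (D(I, Z) = (-9)**2 = 81)
(-2674 + 1129) + D(28 - 1*6, -28) = (-2674 + 1129) + 81 = -1545 + 81 = -1464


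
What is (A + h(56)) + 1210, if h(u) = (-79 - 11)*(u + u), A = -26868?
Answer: -35738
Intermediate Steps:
h(u) = -180*u
(A + h(56)) + 1210 = (-26868 - 180*56) + 1210 = (-26868 - 10080) + 1210 = -36948 + 1210 = -35738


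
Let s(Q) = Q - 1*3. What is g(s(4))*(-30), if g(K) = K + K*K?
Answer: -60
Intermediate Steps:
s(Q) = -3 + Q (s(Q) = Q - 3 = -3 + Q)
g(K) = K + K²
g(s(4))*(-30) = ((-3 + 4)*(1 + (-3 + 4)))*(-30) = (1*(1 + 1))*(-30) = (1*2)*(-30) = 2*(-30) = -60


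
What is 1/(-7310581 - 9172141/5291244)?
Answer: -5291244/38682077024905 ≈ -1.3679e-7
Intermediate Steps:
1/(-7310581 - 9172141/5291244) = 1/(-38682077024905/5291244) = -5291244/38682077024905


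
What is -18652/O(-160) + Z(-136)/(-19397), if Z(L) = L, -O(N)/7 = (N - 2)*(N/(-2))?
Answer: -734149/3696840 ≈ -0.19859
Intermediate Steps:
O(N) = 7*N*(-2 + N)/2 (O(N) = -7*(N - 2)*N/(-2) = -7*(-2 + N)*N*(-½) = -7*(-2 + N)*(-N/2) = -(-7)*N*(-2 + N)/2 = 7*N*(-2 + N)/2)
-18652/O(-160) + Z(-136)/(-19397) = -18652*(-1/(560*(-2 - 160))) - 136/(-19397) = -18652/((7/2)*(-160)*(-162)) - 136*(-1/19397) = -18652/90720 + 8/1141 = -18652*1/90720 + 8/1141 = -4663/22680 + 8/1141 = -734149/3696840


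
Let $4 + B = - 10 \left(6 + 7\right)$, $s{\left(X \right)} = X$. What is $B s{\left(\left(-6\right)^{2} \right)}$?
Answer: $-4824$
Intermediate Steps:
$B = -134$ ($B = -4 - 10 \left(6 + 7\right) = -4 - 130 = -134$)
$B s{\left(\left(-6\right)^{2} \right)} = - 134 \left(-6\right)^{2} = \left(-134\right) 36 = -4824$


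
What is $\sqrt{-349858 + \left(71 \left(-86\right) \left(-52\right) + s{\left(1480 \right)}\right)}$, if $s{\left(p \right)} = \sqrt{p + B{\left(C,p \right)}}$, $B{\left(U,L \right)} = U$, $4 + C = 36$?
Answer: $\sqrt{-32346 + 6 \sqrt{42}} \approx 179.74 i$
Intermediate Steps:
$C = 32$ ($C = -4 + 36 = 32$)
$s{\left(p \right)} = \sqrt{32 + p}$ ($s{\left(p \right)} = \sqrt{p + 32} = \sqrt{32 + p}$)
$\sqrt{-349858 + \left(71 \left(-86\right) \left(-52\right) + s{\left(1480 \right)}\right)} = \sqrt{-349858 + \left(71 \left(-86\right) \left(-52\right) + \sqrt{32 + 1480}\right)} = \sqrt{-349858 + \left(\left(-6106\right) \left(-52\right) + \sqrt{1512}\right)} = \sqrt{-349858 + \left(317512 + 6 \sqrt{42}\right)} = \sqrt{-32346 + 6 \sqrt{42}}$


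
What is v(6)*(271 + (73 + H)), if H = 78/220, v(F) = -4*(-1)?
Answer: 75758/55 ≈ 1377.4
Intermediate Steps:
v(F) = 4
H = 39/110 (H = 78*(1/220) = 39/110 ≈ 0.35455)
v(6)*(271 + (73 + H)) = 4*(271 + (73 + 39/110)) = 4*(271 + 8069/110) = 4*(37879/110) = 75758/55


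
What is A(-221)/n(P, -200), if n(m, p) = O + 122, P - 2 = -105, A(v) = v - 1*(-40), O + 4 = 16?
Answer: -181/134 ≈ -1.3507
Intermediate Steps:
O = 12 (O = -4 + 16 = 12)
A(v) = 40 + v (A(v) = v + 40 = 40 + v)
P = -103 (P = 2 - 105 = -103)
n(m, p) = 134 (n(m, p) = 12 + 122 = 134)
A(-221)/n(P, -200) = (40 - 221)/134 = -181*1/134 = -181/134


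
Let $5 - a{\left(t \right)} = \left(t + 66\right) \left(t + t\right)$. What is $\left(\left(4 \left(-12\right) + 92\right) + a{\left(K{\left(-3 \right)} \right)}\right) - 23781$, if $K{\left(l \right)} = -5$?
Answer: $-23122$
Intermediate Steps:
$a{\left(t \right)} = 5 - 2 t \left(66 + t\right)$ ($a{\left(t \right)} = 5 - \left(t + 66\right) \left(t + t\right) = 5 - \left(66 + t\right) 2 t = 5 - 2 t \left(66 + t\right)$)
$\left(\left(4 \left(-12\right) + 92\right) + a{\left(K{\left(-3 \right)} \right)}\right) - 23781 = \left(\left(4 \left(-12\right) + 92\right) - \left(-665 + 50\right)\right) - 23781 = \left(\left(-48 + 92\right) + \left(5 + 660 - 50\right)\right) - 23781 = \left(44 + \left(5 + 660 - 50\right)\right) - 23781 = \left(44 + 615\right) - 23781 = 659 - 23781 = -23122$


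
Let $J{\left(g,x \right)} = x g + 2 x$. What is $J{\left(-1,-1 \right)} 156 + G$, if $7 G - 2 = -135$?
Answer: $-175$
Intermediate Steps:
$J{\left(g,x \right)} = 2 x + g x$ ($J{\left(g,x \right)} = g x + 2 x = 2 x + g x$)
$G = -19$ ($G = \frac{2}{7} + \frac{1}{7} \left(-135\right) = \frac{2}{7} - \frac{135}{7} = -19$)
$J{\left(-1,-1 \right)} 156 + G = - (2 - 1) 156 - 19 = \left(-1\right) 1 \cdot 156 - 19 = \left(-1\right) 156 - 19 = -156 - 19 = -175$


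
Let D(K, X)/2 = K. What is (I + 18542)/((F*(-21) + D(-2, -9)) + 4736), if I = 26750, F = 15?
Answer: 45292/4417 ≈ 10.254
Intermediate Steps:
D(K, X) = 2*K
(I + 18542)/((F*(-21) + D(-2, -9)) + 4736) = (26750 + 18542)/((15*(-21) + 2*(-2)) + 4736) = 45292/((-315 - 4) + 4736) = 45292/(-319 + 4736) = 45292/4417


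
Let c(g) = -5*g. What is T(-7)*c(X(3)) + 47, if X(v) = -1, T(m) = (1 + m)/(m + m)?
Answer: 344/7 ≈ 49.143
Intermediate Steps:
T(m) = (1 + m)/(2*m) (T(m) = (1 + m)/((2*m)) = (1 + m)*(1/(2*m)) = (1 + m)/(2*m))
T(-7)*c(X(3)) + 47 = ((½)*(1 - 7)/(-7))*(-5*(-1)) + 47 = ((½)*(-⅐)*(-6))*5 + 47 = (3/7)*5 + 47 = 15/7 + 47 = 344/7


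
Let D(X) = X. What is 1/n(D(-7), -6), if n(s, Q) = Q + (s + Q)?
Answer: -1/19 ≈ -0.052632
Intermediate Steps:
n(s, Q) = s + 2*Q (n(s, Q) = Q + (Q + s) = s + 2*Q)
1/n(D(-7), -6) = 1/(-7 + 2*(-6)) = 1/(-7 - 12) = 1/(-19) = -1/19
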